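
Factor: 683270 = 2^1*5^1*7^1*43^1*227^1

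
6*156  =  936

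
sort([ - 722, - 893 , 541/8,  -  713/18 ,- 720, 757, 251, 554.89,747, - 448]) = [ - 893,-722, - 720,-448,-713/18, 541/8,251,554.89,747, 757]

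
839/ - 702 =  - 2 + 565/702=- 1.20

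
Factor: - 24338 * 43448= - 2^4 * 43^1*283^1 * 5431^1 = - 1057437424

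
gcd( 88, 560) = 8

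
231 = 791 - 560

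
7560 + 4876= 12436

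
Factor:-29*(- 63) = 1827 = 3^2*7^1*29^1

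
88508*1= 88508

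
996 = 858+138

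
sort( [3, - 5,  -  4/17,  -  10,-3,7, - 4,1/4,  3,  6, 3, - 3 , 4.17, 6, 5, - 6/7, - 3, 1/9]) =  [ - 10, - 5, - 4, - 3, - 3, - 3,  -  6/7, - 4/17, 1/9,  1/4, 3, 3, 3,4.17, 5, 6,6,7]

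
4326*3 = 12978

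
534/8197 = 534/8197 = 0.07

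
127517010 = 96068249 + 31448761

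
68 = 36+32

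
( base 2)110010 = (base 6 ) 122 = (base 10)50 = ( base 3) 1212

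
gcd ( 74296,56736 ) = 8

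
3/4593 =1/1531 = 0.00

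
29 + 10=39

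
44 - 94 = - 50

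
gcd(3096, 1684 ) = 4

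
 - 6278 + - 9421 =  - 15699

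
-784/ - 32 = 49/2= 24.50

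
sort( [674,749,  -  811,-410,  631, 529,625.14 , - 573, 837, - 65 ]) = [- 811, - 573, - 410,-65  ,  529, 625.14, 631,674, 749, 837]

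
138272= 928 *149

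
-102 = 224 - 326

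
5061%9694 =5061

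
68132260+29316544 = 97448804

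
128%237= 128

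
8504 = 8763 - 259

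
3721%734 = 51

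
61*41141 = 2509601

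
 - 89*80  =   -7120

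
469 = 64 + 405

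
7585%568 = 201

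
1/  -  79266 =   -  1 + 79265/79266 = - 0.00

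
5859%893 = 501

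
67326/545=123+291/545 = 123.53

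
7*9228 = 64596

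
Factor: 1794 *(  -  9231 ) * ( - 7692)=2^3*3^3*13^1*17^1*23^1*181^1*641^1 =127382704488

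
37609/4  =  9402 + 1/4= 9402.25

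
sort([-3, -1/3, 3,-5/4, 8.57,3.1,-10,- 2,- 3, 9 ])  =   [  -  10, - 3, - 3, - 2, - 5/4,-1/3,3,3.1,8.57,9 ]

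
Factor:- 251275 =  - 5^2*19^1 * 23^2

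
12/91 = 12/91= 0.13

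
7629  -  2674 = 4955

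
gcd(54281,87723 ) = 1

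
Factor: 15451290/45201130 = 1545129/4520113 = 3^3*13^ (- 1) * 17^(-1)*89^1*113^(-1) * 181^( - 1)*643^1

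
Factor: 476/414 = 238/207 = 2^1 *3^( - 2 ) *7^1 * 17^1*23^( - 1)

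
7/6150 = 7/6150 = 0.00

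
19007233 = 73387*259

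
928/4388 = 232/1097 = 0.21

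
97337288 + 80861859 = 178199147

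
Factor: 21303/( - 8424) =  - 2^ ( - 3)*13^ (-1)*263^1 = - 263/104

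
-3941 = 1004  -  4945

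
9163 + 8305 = 17468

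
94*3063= 287922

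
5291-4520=771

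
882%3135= 882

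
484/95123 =484/95123 = 0.01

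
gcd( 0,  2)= 2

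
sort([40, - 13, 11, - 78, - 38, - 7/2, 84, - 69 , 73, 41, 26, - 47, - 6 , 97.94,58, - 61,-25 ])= [ - 78, -69, - 61, - 47, - 38, - 25 , - 13, - 6, - 7/2, 11,26, 40,41, 58, 73, 84,97.94] 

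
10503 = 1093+9410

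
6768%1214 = 698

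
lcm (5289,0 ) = 0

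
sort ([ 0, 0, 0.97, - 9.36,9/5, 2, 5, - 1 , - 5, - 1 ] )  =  [ - 9.36, - 5, - 1, - 1, 0,0, 0.97, 9/5, 2,5 ]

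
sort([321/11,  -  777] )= [ - 777, 321/11]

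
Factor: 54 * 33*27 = 2^1 * 3^7*11^1 = 48114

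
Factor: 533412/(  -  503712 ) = -449/424 = - 2^ ( - 3)*53^( - 1)*449^1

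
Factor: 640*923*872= 515107840=2^10*5^1*13^1*71^1*109^1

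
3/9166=3/9166 = 0.00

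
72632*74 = 5374768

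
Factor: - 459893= - 7^1*65699^1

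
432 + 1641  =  2073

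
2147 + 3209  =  5356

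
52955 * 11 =582505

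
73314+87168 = 160482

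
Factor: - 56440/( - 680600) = 5^( - 1)*17^1 *41^( - 1) = 17/205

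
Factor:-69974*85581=- 5988444894 = -2^1*3^2*  37^1*59^1*257^1*593^1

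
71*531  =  37701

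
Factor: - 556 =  - 2^2*139^1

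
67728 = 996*68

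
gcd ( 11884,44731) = 1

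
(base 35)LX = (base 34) mk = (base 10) 768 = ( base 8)1400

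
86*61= 5246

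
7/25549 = 7/25549 = 0.00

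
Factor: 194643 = 3^7*89^1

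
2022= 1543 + 479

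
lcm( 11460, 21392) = 320880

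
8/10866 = 4/5433 = 0.00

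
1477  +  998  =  2475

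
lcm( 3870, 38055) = 228330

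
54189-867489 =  - 813300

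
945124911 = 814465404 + 130659507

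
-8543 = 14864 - 23407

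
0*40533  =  0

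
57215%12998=5223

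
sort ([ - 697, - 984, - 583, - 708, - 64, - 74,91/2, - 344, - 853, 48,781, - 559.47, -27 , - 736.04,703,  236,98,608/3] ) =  [ - 984, - 853, - 736.04, -708,-697, - 583, - 559.47, - 344, - 74 , - 64, - 27,91/2,48,  98, 608/3, 236 , 703,  781 ] 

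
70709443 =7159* 9877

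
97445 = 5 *19489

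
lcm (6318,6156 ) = 240084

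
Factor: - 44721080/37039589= - 2^3*5^1*1118027^1*37039589^( - 1 ) 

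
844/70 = 12 + 2/35  =  12.06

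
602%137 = 54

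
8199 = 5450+2749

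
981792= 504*1948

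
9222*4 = 36888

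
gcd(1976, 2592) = 8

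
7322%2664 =1994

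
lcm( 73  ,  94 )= 6862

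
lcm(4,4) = 4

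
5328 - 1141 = 4187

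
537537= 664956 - 127419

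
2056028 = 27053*76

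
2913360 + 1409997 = 4323357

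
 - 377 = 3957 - 4334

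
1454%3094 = 1454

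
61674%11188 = 5734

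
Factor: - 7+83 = 2^2*19^1 = 76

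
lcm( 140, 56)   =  280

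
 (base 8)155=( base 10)109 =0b1101101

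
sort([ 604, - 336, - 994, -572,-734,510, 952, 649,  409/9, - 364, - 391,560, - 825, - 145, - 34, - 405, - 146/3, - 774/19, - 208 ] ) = [ - 994, - 825, - 734,  -  572 , - 405 , - 391, - 364 , - 336,  -  208 , - 145, - 146/3,-774/19, - 34, 409/9,510,560,604, 649,952] 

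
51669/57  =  906 + 9/19 = 906.47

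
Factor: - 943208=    - 2^3*7^1 * 16843^1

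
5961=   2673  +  3288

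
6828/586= 11 + 191/293 = 11.65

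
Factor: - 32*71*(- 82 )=2^6 * 41^1*71^1 = 186304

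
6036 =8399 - 2363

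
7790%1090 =160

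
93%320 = 93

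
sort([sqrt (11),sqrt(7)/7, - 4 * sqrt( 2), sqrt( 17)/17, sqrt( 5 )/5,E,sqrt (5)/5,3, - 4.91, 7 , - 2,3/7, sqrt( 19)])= [ - 4*sqrt( 2 ),  -  4.91, - 2,sqrt( 17) /17,sqrt( 7 )/7 , 3/7 , sqrt(5 ) /5, sqrt(5)/5,E,3,sqrt (11),sqrt (19 ),  7]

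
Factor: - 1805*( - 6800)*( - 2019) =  - 24781206000 = - 2^4*3^1 * 5^3*17^1*19^2*673^1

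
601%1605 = 601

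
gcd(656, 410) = 82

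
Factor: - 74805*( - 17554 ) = 1313126970 = 2^1*3^1* 5^1*67^1 * 131^1*4987^1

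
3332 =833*4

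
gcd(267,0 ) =267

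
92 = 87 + 5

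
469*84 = 39396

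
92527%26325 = 13552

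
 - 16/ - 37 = 16/37= 0.43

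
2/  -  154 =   -  1 + 76/77 = - 0.01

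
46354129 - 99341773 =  - 52987644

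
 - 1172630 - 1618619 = -2791249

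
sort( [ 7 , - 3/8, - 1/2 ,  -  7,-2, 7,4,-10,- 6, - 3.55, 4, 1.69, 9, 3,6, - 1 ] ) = [ - 10, - 7,- 6, - 3.55, - 2, - 1, - 1/2,-3/8, 1.69,3,4, 4,6, 7,7,9 ] 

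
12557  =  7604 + 4953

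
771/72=257/24=10.71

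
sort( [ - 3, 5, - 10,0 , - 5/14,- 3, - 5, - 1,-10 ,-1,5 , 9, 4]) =[ -10, - 10, - 5  , - 3,-3, - 1, - 1 , - 5/14,0,4 , 5, 5,9 ]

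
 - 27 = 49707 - 49734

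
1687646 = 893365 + 794281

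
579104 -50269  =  528835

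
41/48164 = 41/48164= 0.00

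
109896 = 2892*38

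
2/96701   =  2/96701 =0.00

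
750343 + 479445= 1229788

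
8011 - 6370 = 1641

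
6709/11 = 6709/11 = 609.91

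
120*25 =3000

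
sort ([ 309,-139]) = [ - 139,309 ] 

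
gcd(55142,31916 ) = 158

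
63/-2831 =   -  1 + 2768/2831 = - 0.02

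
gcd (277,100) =1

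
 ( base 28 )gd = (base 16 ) 1CD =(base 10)461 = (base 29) FQ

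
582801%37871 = 14736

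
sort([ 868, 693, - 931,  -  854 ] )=[-931, - 854, 693, 868 ] 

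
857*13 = 11141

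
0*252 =0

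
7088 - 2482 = 4606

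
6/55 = 6/55 = 0.11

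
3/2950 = 3/2950 = 0.00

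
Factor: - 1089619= - 31^1*35149^1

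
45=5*9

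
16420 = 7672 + 8748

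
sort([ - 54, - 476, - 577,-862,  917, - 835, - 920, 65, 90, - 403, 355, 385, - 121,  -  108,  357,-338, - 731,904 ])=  [ - 920, - 862 ,-835, - 731, -577,  -  476,-403, - 338, - 121, - 108, - 54, 65, 90, 355 , 357, 385,904,917]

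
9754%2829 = 1267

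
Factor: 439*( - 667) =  - 292813 = -23^1*29^1*439^1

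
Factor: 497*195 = 3^1*5^1 * 7^1*13^1*71^1 =96915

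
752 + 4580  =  5332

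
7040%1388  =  100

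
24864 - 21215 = 3649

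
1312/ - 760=-2 + 26/95 = -1.73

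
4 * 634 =2536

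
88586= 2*44293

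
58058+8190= 66248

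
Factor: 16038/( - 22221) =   -  594/823 = - 2^1*3^3 *11^1* 823^( - 1)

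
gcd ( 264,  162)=6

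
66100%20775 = 3775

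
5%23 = 5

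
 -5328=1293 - 6621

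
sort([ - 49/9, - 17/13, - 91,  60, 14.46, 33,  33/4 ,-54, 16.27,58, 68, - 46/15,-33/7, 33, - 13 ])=[ - 91 , - 54, - 13, - 49/9, - 33/7, - 46/15, - 17/13, 33/4,14.46,16.27, 33,  33,58,60,68 ] 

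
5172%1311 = 1239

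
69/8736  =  23/2912 = 0.01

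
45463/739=61 + 384/739  =  61.52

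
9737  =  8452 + 1285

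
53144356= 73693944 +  - 20549588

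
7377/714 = 2459/238 =10.33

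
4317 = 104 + 4213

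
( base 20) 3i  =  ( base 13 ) 60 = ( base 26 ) 30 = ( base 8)116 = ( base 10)78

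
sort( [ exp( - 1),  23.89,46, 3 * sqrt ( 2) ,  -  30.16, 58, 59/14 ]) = [ - 30.16, exp( - 1 ),59/14, 3*sqrt (2),23.89, 46, 58 ] 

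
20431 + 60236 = 80667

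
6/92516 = 3/46258 = 0.00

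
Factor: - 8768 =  - 2^6*137^1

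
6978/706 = 3489/353=9.88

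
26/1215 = 26/1215  =  0.02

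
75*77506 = 5812950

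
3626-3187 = 439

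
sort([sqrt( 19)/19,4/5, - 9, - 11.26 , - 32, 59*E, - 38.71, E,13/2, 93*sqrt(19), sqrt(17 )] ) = [ - 38.71, - 32, - 11.26,-9, sqrt(19)/19, 4/5, E, sqrt( 17 ) , 13/2,59*E, 93*sqrt( 19 )] 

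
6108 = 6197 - 89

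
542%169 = 35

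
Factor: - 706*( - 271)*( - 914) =  -  2^2*271^1* 353^1*457^1  =  - 174871964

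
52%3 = 1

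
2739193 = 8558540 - 5819347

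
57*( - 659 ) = -37563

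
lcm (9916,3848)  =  257816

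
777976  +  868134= 1646110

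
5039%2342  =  355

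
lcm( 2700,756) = 18900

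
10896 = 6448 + 4448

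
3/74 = 3/74 = 0.04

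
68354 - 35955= 32399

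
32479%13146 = 6187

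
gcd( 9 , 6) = 3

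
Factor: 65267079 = 3^1 *2647^1 * 8219^1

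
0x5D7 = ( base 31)1H7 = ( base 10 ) 1495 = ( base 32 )1en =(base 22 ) 31L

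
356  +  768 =1124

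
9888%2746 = 1650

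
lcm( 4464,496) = 4464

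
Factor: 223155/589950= 87/230 = 2^( - 1 ) *3^1*  5^( - 1) * 23^(-1) * 29^1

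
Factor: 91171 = 17^1*31^1*173^1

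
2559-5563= - 3004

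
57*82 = 4674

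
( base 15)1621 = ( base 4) 1022110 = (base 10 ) 4756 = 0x1294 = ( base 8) 11224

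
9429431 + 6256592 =15686023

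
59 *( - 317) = -18703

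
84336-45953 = 38383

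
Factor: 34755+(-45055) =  - 2^2* 5^2*103^1=- 10300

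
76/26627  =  76/26627= 0.00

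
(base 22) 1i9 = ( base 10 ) 889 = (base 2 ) 1101111001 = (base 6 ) 4041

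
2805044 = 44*63751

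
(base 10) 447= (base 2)110111111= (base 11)377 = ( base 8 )677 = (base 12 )313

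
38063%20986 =17077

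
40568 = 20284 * 2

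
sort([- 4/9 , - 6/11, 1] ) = [ -6/11, - 4/9,1 ] 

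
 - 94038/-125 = 94038/125 =752.30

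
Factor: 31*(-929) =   -  31^1* 929^1 = - 28799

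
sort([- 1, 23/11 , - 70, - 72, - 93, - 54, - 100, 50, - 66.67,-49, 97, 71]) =[ - 100,  -  93, - 72,  -  70,-66.67 , - 54,  -  49, - 1,23/11, 50,71,97]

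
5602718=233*24046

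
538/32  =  269/16= 16.81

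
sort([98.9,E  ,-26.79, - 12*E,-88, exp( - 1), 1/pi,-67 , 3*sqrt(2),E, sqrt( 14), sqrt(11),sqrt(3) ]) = [ - 88, - 67 , - 12*E, - 26.79, 1/pi , exp(-1 ),sqrt(3 ),E , E , sqrt(11 ),sqrt( 14), 3*sqrt( 2),  98.9 ]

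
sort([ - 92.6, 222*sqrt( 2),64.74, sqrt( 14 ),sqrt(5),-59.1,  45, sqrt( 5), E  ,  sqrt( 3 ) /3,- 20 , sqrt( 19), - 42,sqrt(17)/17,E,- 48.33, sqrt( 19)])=[ - 92.6, - 59.1, -48.33, - 42, - 20,sqrt(17 ) /17,sqrt( 3)/3,sqrt ( 5 ) , sqrt( 5 ),E,E,sqrt( 14 ), sqrt( 19) , sqrt(  19), 45, 64.74,222*sqrt(2) ] 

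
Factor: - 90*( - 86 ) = 2^2*3^2*5^1*43^1 =7740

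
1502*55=82610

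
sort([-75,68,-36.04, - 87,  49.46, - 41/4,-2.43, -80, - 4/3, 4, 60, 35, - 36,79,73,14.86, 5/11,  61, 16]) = [- 87,-80, - 75, - 36.04, - 36, - 41/4,-2.43,- 4/3,5/11, 4,14.86, 16, 35, 49.46,60,61, 68,73 , 79] 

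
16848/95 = 16848/95=177.35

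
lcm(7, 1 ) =7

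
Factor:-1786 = -2^1*19^1  *  47^1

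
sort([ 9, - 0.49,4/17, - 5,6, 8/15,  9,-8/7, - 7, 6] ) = [ - 7,-5, - 8/7,  -  0.49,4/17,8/15, 6, 6,9,9] 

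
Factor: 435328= 2^7 * 19^1*179^1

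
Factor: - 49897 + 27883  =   - 22014 = - 2^1*3^2*1223^1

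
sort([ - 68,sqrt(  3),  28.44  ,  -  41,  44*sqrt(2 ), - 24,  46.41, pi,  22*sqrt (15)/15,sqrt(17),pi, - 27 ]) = [ - 68, - 41, - 27,-24, sqrt(  3),  pi,pi , sqrt( 17),22*sqrt (15 ) /15, 28.44,46.41, 44*sqrt (2) ] 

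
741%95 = 76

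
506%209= 88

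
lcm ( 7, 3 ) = 21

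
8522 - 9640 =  - 1118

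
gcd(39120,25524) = 12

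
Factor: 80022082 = 2^1 * 7^1*5715863^1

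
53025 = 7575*7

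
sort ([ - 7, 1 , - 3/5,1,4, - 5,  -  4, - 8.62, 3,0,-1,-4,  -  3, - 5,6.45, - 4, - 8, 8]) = [ - 8.62, - 8, - 7,  -  5, - 5, - 4 ,- 4, -4, - 3, - 1, - 3/5,0, 1,1,  3, 4,6.45,8]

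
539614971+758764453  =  1298379424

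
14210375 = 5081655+9128720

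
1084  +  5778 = 6862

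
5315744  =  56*94924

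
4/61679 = 4/61679 = 0.00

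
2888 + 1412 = 4300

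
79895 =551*145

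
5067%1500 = 567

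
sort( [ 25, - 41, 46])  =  [ - 41,25, 46 ]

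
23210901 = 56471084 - 33260183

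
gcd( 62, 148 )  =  2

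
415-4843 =-4428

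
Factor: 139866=2^1*3^1*23311^1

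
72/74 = 36/37  =  0.97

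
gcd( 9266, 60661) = 1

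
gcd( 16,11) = 1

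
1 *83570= 83570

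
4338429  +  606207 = 4944636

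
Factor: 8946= 2^1*3^2*7^1*71^1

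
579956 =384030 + 195926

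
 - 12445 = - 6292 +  - 6153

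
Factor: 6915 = 3^1*5^1 * 461^1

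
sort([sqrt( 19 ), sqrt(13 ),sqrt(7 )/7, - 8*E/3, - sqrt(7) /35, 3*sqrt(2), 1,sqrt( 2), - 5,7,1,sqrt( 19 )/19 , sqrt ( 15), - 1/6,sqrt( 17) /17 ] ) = [ - 8*E/3, -5, - 1/6, - sqrt(7)/35, sqrt( 19) /19, sqrt( 17 )/17,sqrt( 7 )/7,  1 , 1, sqrt ( 2 ),sqrt( 13), sqrt( 15), 3 * sqrt (2),sqrt( 19),7]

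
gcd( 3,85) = 1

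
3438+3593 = 7031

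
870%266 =72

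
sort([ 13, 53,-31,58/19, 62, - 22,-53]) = [-53,-31, - 22, 58/19,13, 53,62]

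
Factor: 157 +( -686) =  - 529 = - 23^2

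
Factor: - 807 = - 3^1 * 269^1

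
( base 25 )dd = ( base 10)338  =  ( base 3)110112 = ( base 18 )10E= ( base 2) 101010010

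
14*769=10766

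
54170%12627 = 3662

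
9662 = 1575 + 8087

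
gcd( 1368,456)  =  456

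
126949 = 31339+95610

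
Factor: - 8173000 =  - 2^3*5^3 * 11^1*743^1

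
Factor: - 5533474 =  - 2^1 * 2766737^1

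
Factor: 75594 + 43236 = 118830 = 2^1*3^1*5^1 * 17^1 * 233^1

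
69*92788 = 6402372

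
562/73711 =562/73711 = 0.01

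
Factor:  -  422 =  - 2^1 * 211^1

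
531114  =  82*6477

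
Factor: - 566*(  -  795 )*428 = 192587160 =2^3*3^1*5^1*53^1*  107^1 * 283^1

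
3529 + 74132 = 77661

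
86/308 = 43/154 = 0.28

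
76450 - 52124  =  24326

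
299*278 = 83122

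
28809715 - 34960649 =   -  6150934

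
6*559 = 3354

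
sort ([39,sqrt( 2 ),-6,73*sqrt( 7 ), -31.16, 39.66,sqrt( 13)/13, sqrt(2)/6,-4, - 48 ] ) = [-48,-31.16, - 6, - 4, sqrt(2)/6, sqrt ( 13) /13,sqrt(2),  39, 39.66, 73*sqrt( 7) ] 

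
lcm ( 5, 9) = 45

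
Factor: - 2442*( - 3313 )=8090346 = 2^1*3^1*11^1*37^1*3313^1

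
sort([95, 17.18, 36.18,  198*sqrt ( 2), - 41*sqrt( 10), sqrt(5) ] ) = [- 41*sqrt( 10 ) , sqrt( 5),17.18,36.18, 95, 198 * sqrt ( 2)]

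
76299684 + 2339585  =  78639269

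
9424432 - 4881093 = 4543339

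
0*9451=0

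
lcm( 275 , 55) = 275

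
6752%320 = 32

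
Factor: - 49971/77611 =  - 3^1*16657^1 * 77611^(  -  1 )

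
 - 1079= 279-1358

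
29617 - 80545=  - 50928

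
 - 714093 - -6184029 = 5469936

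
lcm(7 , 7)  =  7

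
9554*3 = 28662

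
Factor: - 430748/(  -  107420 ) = 107687/26855 = 5^( -1)*41^ ( - 1)*131^(- 1) * 107687^1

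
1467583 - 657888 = 809695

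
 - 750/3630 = - 1+96/121  =  - 0.21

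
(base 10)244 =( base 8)364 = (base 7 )466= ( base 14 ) 136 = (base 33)7d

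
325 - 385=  - 60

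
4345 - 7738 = - 3393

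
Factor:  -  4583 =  - 4583^1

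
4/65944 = 1/16486 = 0.00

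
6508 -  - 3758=10266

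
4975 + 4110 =9085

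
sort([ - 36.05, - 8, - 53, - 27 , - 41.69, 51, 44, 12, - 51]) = [ - 53, - 51, - 41.69,-36.05, - 27, - 8,12,44,51]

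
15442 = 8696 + 6746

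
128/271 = 128/271 = 0.47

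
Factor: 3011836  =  2^2*31^1*107^1*227^1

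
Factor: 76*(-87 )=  - 6612 = -  2^2*3^1*19^1*29^1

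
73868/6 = 12311 + 1/3 = 12311.33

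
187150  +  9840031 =10027181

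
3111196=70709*44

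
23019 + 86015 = 109034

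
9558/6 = 1593 = 1593.00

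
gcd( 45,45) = 45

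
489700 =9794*50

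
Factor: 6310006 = 2^1*3155003^1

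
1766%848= 70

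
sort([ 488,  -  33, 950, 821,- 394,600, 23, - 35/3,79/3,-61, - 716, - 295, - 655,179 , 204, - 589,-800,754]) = [-800, - 716 , - 655,-589, - 394, - 295,  -  61 , - 33, - 35/3, 23,79/3, 179  ,  204,488,600,  754, 821, 950] 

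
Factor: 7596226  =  2^1*11^1*487^1*709^1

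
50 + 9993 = 10043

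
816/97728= 17/2036 = 0.01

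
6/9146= 3/4573 = 0.00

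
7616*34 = 258944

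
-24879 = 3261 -28140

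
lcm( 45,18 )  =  90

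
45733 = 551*83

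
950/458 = 475/229=2.07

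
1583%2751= 1583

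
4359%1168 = 855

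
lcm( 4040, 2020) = 4040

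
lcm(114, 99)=3762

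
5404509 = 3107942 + 2296567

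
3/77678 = 3/77678 = 0.00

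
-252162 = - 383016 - -130854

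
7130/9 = 792 + 2/9 = 792.22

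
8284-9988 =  - 1704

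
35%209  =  35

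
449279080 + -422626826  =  26652254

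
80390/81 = 80390/81 = 992.47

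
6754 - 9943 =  - 3189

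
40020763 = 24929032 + 15091731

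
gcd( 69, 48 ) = 3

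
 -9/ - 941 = 9/941 = 0.01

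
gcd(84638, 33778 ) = 2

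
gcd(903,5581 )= 1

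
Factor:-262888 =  - 2^3*17^1*1933^1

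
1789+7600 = 9389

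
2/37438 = 1/18719 = 0.00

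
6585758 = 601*10958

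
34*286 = 9724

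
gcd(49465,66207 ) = 761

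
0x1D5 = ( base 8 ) 725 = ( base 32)EL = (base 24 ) JD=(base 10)469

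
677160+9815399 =10492559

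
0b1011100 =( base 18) 52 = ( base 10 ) 92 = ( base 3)10102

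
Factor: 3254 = 2^1 *1627^1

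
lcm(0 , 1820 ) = 0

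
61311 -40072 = 21239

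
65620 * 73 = 4790260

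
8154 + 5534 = 13688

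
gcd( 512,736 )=32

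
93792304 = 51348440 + 42443864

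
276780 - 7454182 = -7177402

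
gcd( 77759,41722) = 1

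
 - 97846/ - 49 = 1996+6/7=1996.86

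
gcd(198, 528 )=66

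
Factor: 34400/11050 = 688/221= 2^4*13^(-1)*17^(-1)* 43^1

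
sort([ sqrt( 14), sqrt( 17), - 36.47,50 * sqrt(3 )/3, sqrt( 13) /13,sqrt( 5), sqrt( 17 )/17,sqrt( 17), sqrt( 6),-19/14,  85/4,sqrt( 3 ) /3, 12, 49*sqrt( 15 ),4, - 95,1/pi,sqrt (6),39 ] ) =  [ - 95, - 36.47,  -  19/14, sqrt( 17 ) /17,sqrt( 13) /13,  1/pi, sqrt( 3)/3, sqrt (5 ),  sqrt( 6),sqrt( 6),  sqrt ( 14 ),4,sqrt( 17 ), sqrt (17), 12, 85/4,50*sqrt(3 ) /3,39, 49*sqrt(15) ] 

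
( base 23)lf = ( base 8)762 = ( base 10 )498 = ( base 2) 111110010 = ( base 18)19c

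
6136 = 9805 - 3669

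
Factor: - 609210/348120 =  - 7/4 = -  2^( - 2 )*7^1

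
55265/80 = 11053/16 = 690.81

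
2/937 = 2/937 = 0.00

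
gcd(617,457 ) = 1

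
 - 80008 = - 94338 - -14330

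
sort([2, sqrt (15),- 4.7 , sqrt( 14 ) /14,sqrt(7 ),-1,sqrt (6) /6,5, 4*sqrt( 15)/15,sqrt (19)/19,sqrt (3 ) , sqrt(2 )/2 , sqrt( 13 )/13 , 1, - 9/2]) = [  -  4.7, - 9/2, - 1,sqrt(19 )/19, sqrt (14 ) /14, sqrt(13)/13, sqrt(6)/6, sqrt(2)/2,1  ,  4*sqrt( 15 )/15,sqrt( 3),2,sqrt( 7 ), sqrt(15) , 5] 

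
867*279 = 241893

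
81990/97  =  845 + 25/97 = 845.26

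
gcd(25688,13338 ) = 494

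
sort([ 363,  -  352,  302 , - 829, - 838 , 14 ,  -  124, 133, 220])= [ - 838 , - 829 , - 352 ,-124,14, 133,220 , 302,363]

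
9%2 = 1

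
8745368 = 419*20872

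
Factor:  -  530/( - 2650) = 5^(  -  1) = 1/5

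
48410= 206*235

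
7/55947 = 7/55947 = 0.00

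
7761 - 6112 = 1649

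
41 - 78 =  - 37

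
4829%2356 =117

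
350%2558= 350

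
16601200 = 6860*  2420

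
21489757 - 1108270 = 20381487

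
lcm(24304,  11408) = 558992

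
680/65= 10 + 6/13 = 10.46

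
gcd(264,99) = 33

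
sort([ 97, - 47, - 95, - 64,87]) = [ - 95, - 64, - 47 , 87, 97]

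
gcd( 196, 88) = 4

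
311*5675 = 1764925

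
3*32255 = 96765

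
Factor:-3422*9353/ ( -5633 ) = 2^1*29^1*43^(-1 ) * 47^1*59^1*131^( -1 )*199^1 = 32005966/5633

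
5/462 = 5/462  =  0.01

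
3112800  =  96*32425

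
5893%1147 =158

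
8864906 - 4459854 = 4405052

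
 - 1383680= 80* ( - 17296) 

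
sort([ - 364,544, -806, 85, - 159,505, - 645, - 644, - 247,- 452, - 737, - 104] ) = [ - 806,- 737, -645, - 644, - 452, - 364, - 247,-159, - 104, 85,505,544] 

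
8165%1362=1355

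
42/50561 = 6/7223 = 0.00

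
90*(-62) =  - 5580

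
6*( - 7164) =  - 42984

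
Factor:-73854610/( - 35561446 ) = 36927305/17780723 =5^1 * 23^1 * 107^1*3001^1*17780723^ ( - 1) 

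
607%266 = 75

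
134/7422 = 67/3711 = 0.02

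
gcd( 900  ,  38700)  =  900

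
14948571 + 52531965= 67480536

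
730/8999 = 730/8999= 0.08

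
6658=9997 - 3339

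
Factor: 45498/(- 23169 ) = -15166/7723 = - 2^1  *  7583^1*7723^( - 1)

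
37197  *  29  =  1078713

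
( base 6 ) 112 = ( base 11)40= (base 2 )101100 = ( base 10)44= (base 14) 32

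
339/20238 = 113/6746 = 0.02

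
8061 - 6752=1309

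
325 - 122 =203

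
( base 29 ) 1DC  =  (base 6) 5410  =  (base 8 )2316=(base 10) 1230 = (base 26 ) 1l8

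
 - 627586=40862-668448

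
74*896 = 66304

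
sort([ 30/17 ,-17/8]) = [ -17/8, 30/17]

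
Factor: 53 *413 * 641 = 14030849 =7^1*53^1*59^1*641^1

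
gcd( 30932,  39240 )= 4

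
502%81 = 16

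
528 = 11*48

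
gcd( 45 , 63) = 9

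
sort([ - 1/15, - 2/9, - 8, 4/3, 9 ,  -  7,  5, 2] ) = [ - 8,  -  7, - 2/9, - 1/15, 4/3,2,5,9]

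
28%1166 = 28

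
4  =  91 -87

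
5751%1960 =1831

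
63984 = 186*344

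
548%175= 23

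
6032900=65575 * 92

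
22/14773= 2/1343 = 0.00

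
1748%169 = 58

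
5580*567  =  3163860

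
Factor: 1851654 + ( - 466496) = 1385158=2^1*67^1*10337^1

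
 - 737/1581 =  - 737/1581= - 0.47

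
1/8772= 1/8772=0.00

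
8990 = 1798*5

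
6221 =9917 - 3696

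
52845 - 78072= - 25227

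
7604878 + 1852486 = 9457364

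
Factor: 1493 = 1493^1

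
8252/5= 1650 + 2/5 = 1650.40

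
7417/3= 2472 + 1/3 = 2472.33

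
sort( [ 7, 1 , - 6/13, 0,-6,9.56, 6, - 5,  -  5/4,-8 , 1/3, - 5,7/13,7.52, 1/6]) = [-8, - 6, - 5,  -  5, - 5/4, - 6/13, 0,1/6, 1/3, 7/13,1, 6 , 7,7.52,9.56] 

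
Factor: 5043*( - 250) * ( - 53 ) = 66819750 = 2^1*3^1 * 5^3 * 41^2*53^1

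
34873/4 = 8718  +  1/4 = 8718.25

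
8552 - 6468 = 2084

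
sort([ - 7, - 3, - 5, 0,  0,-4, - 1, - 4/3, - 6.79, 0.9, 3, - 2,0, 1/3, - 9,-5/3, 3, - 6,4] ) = [-9, - 7, - 6.79,-6, - 5, - 4, - 3,- 2,-5/3,  -  4/3,-1, 0 , 0, 0,1/3, 0.9,3 , 3,  4]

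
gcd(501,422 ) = 1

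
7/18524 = 7/18524 = 0.00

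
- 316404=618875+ - 935279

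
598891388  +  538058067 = 1136949455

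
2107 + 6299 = 8406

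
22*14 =308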